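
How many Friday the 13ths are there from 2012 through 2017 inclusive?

12

Friday-the-13ths by year:
2012: Jan, Apr, Jul
2013: Sep, Dec
2014: Jun
2015: Feb, Mar, Nov
2016: May
2017: Jan, Oct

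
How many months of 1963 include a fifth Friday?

4

A month has five Fridays exactly when Friday falls within its first (length − 28) days.
Jan: 31 days, starts Tue → 5 of Tue, Wed, Thu
Feb: 28 days, starts Fri → 5 of (none)
Mar: 31 days, starts Fri → 5 of Fri, Sat, Sun ✓
Apr: 30 days, starts Mon → 5 of Mon, Tue
May: 31 days, starts Wed → 5 of Wed, Thu, Fri ✓
Jun: 30 days, starts Sat → 5 of Sat, Sun
Jul: 31 days, starts Mon → 5 of Mon, Tue, Wed
Aug: 31 days, starts Thu → 5 of Thu, Fri, Sat ✓
Sep: 30 days, starts Sun → 5 of Sun, Mon
Oct: 31 days, starts Tue → 5 of Tue, Wed, Thu
Nov: 30 days, starts Fri → 5 of Fri, Sat ✓
Dec: 31 days, starts Sun → 5 of Sun, Mon, Tue
Months with five Fridays: Mar, May, Aug, Nov.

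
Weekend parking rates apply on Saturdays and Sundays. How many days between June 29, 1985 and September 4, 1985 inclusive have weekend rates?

June 29, 1985 is a Saturday.
The range spans 68 days (inclusive of both endpoints).
68 = 7 × 9 + 5, so there are 9 full weeks plus 5 extra days.
Each full week contributes 2 weekend days (Sat, Sun): 9 × 2 = 18.
The 5 extra days are Sat, Sun, Mon, Tue, Wed — 2 of them qualify.
Total: 18 + 2 = 20.

20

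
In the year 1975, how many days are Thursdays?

52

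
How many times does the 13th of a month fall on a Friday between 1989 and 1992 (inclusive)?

Friday-the-13ths by year:
1989: Jan, Oct
1990: Apr, Jul
1991: Sep, Dec
1992: Mar, Nov

8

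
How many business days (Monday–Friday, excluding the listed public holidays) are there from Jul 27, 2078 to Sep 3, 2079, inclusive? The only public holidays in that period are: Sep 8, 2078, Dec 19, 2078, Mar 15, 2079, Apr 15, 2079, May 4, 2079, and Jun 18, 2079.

284

Jul 27, 2078 is a Wednesday.
That's 404 days from start to end, counting both.
404 = 7 × 57 + 5, so there are 57 full weeks plus 5 extra days.
Each full week contributes 5 weekdays (Mon–Fri): 57 × 5 = 285.
The 5 extra days are Wed, Thu, Fri, Sat, Sun — 3 of them qualify.
Total: 285 + 3 = 288.
Holidays: Sep 8, 2078 (Thu); Dec 19, 2078 (Mon); Mar 15, 2079 (Wed); Apr 15, 2079 (Sat); May 4, 2079 (Thu); Jun 18, 2079 (Sun).
4 of the 6 holidays fall on weekdays; the rest are weekends and were already excluded.
Business days: 288 − 4 = 284.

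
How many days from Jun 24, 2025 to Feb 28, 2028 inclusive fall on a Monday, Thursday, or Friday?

420

Jun 24, 2025 is a Tuesday.
The range spans 980 days (inclusive of both endpoints).
980 = 7 × 140, so the span is exactly 140 full weeks.
Each full week contributes 3 days from the set (Mon, Thu, Fri): 140 × 3 = 420.
Total: 420.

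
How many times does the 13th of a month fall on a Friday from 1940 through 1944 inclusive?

8

Friday-the-13ths by year:
1940: Sep, Dec
1941: Jun
1942: Feb, Mar, Nov
1943: Aug
1944: Oct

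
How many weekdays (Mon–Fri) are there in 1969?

261

1 January 1969 is a Wednesday.
The range spans 365 days (inclusive of both endpoints).
365 = 7 × 52 + 1, so there are 52 full weeks plus 1 extra day.
Each full week contributes 5 weekdays (Mon–Fri): 52 × 5 = 260.
The 1 extra day is Wed — 1 of them qualifies.
Total: 260 + 1 = 261.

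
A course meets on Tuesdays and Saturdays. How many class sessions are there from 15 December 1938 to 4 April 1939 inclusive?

32

15 December 1938 is a Thursday.
The range spans 111 days (inclusive of both endpoints).
111 = 7 × 15 + 6, so there are 15 full weeks plus 6 extra days.
Each full week contributes 2 days from the set (Tue, Sat): 15 × 2 = 30.
The 6 extra days are Thursday, Friday, Saturday, Sunday, Monday, Tuesday — 2 of them qualify.
Total: 30 + 2 = 32.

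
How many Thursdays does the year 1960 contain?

1 January 1960 is a Friday.
From 1 January 1960 to 31 December 1960 is 366 days inclusive.
366 = 7 × 52 + 2, so there are 52 full weeks plus 2 extra days.
Each full week contributes one Thursday: 52 so far.
The 2 extra days are Friday, Saturday — none qualify.
Total: 52 + 0 = 52.

52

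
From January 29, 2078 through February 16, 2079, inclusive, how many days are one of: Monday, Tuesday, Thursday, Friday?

January 29, 2078 is a Saturday.
The range spans 384 days (inclusive of both endpoints).
384 = 7 × 54 + 6, so there are 54 full weeks plus 6 extra days.
Each full week contributes 4 days from the set (Mon, Tue, Thu, Fri): 54 × 4 = 216.
The 6 extra days are Sat, Sun, Mon, Tue, Wed, Thu — 3 of them qualify.
Total: 216 + 3 = 219.

219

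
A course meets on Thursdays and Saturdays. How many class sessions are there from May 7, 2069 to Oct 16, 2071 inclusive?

May 7, 2069 is a Tuesday.
That's 893 days from start to end, counting both.
893 = 7 × 127 + 4, so there are 127 full weeks plus 4 extra days.
Each full week contributes 2 days from the set (Thu, Sat): 127 × 2 = 254.
The 4 extra days are Tue, Wed, Thu, Fri — 1 of them qualifies.
Total: 254 + 1 = 255.

255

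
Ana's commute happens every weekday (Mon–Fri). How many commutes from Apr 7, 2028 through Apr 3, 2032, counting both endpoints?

1041

Apr 7, 2028 is a Friday.
The range spans 1458 days (inclusive of both endpoints).
1458 = 7 × 208 + 2, so there are 208 full weeks plus 2 extra days.
Each full week contributes 5 weekdays (Mon–Fri): 208 × 5 = 1040.
The 2 extra days are Fri, Sat — 1 of them qualifies.
Total: 1040 + 1 = 1041.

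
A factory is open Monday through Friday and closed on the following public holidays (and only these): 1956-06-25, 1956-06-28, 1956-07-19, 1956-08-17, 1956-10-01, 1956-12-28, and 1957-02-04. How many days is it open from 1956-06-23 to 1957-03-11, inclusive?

1956-06-23 is a Saturday.
From 1956-06-23 to 1957-03-11 is 262 days inclusive.
262 = 7 × 37 + 3, so there are 37 full weeks plus 3 extra days.
Each full week contributes 5 weekdays (Mon–Fri): 37 × 5 = 185.
The 3 extra days are Saturday, Sunday, Monday — 1 of them qualifies.
Total: 185 + 1 = 186.
Holidays: 1956-06-25 (Mon); 1956-06-28 (Thu); 1956-07-19 (Thu); 1956-08-17 (Fri); 1956-10-01 (Mon); 1956-12-28 (Fri); 1957-02-04 (Mon).
All 7 holidays fall on weekdays, so subtract 7.
Business days: 186 − 7 = 179.

179 business days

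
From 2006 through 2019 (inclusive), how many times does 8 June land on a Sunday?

2

Day of week of June 8 in each year:
2006: Thu, 2007: Fri, 2008: Sun ✓, 2009: Mon, 2010: Tue, 2011: Wed, 2012: Fri, 2013: Sat, 2014: Sun ✓, 2015: Mon, 2016: Wed, 2017: Thu, 2018: Fri, 2019: Sat
Sundays: 2008, 2014.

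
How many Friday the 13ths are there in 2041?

2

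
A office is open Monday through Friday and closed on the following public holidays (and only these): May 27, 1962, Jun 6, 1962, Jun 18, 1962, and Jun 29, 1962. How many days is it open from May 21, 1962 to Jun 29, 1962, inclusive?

May 21, 1962 is a Monday.
From May 21, 1962 to Jun 29, 1962 is 40 days inclusive.
40 = 7 × 5 + 5, so there are 5 full weeks plus 5 extra days.
Each full week contributes 5 weekdays (Mon–Fri): 5 × 5 = 25.
The 5 extra days are Monday, Tuesday, Wednesday, Thursday, Friday — 5 of them qualify.
Total: 25 + 5 = 30.
Holidays: May 27, 1962 (Sun); Jun 6, 1962 (Wed); Jun 18, 1962 (Mon); Jun 29, 1962 (Fri).
3 of the 4 holidays fall on weekdays; the rest are weekends and were already excluded.
Business days: 30 − 3 = 27.

27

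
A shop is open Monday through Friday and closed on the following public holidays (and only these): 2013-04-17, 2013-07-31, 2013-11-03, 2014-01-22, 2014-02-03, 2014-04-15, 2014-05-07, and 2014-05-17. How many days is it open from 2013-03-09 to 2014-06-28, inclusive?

334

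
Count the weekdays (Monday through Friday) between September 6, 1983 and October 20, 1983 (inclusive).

September 6, 1983 is a Tuesday.
From September 6, 1983 to October 20, 1983 is 45 days inclusive.
45 = 7 × 6 + 3, so there are 6 full weeks plus 3 extra days.
Each full week contributes 5 weekdays (Mon–Fri): 6 × 5 = 30.
The 3 extra days are Tuesday, Wednesday, Thursday — 3 of them qualify.
Total: 30 + 3 = 33.

33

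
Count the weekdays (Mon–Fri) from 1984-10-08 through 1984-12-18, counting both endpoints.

52 weekdays

1984-10-08 is a Monday.
The range spans 72 days (inclusive of both endpoints).
72 = 7 × 10 + 2, so there are 10 full weeks plus 2 extra days.
Each full week contributes 5 weekdays (Mon–Fri): 10 × 5 = 50.
The 2 extra days are Mon, Tue — 2 of them qualify.
Total: 50 + 2 = 52.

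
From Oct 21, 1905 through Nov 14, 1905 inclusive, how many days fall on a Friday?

Oct 21, 1905 is a Saturday.
The range spans 25 days (inclusive of both endpoints).
25 = 7 × 3 + 4, so there are 3 full weeks plus 4 extra days.
Each full week contributes one Friday: 3 so far.
The 4 extra days are Sat, Sun, Mon, Tue — none qualify.
Total: 3 + 0 = 3.

3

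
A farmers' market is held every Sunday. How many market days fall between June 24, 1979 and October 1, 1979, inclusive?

15 Sundays

June 24, 1979 is a Sunday.
The range spans 100 days (inclusive of both endpoints).
100 = 7 × 14 + 2, so there are 14 full weeks plus 2 extra days.
Each full week contributes one Sunday: 14 so far.
The 2 extra days are Sun, Mon — 1 of them qualifies.
Total: 14 + 1 = 15.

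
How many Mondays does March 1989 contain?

4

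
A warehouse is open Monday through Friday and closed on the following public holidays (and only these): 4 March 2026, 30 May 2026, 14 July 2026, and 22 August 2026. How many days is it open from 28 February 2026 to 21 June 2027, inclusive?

28 February 2026 is a Saturday.
The range spans 479 days (inclusive of both endpoints).
479 = 7 × 68 + 3, so there are 68 full weeks plus 3 extra days.
Each full week contributes 5 weekdays (Mon–Fri): 68 × 5 = 340.
The 3 extra days are Saturday, Sunday, Monday — 1 of them qualifies.
Total: 340 + 1 = 341.
Holidays: 4 March 2026 (Wed); 30 May 2026 (Sat); 14 July 2026 (Tue); 22 August 2026 (Sat).
2 of the 4 holidays fall on weekdays; the rest are weekends and were already excluded.
Business days: 341 − 2 = 339.

339 business days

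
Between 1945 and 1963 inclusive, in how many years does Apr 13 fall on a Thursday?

Day of week of April 13 in each year:
1945: Fri, 1946: Sat, 1947: Sun, 1948: Tue, 1949: Wed, 1950: Thu ✓, 1951: Fri, 1952: Sun, 1953: Mon, 1954: Tue, 1955: Wed, 1956: Fri, 1957: Sat, 1958: Sun, 1959: Mon, 1960: Wed, 1961: Thu ✓, 1962: Fri, 1963: Sat
Thursdays: 1950, 1961.

2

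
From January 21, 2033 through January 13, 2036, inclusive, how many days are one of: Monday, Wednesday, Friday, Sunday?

622

January 21, 2033 is a Friday.
That's 1088 days from start to end, counting both.
1088 = 7 × 155 + 3, so there are 155 full weeks plus 3 extra days.
Each full week contributes 4 days from the set (Mon, Wed, Fri, Sun): 155 × 4 = 620.
The 3 extra days are Friday, Saturday, Sunday — 2 of them qualify.
Total: 620 + 2 = 622.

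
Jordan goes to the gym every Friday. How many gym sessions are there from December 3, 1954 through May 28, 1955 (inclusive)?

December 3, 1954 is a Friday.
The range spans 177 days (inclusive of both endpoints).
177 = 7 × 25 + 2, so there are 25 full weeks plus 2 extra days.
Each full week contributes one Friday: 25 so far.
The 2 extra days are Friday, Saturday — 1 of them qualifies.
Total: 25 + 1 = 26.

26 Fridays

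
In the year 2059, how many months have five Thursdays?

A month has five Thursdays exactly when Thursday falls within its first (length − 28) days.
Jan: 31 days, starts Wed → 5 of Wed, Thu, Fri ✓
Feb: 28 days, starts Sat → 5 of (none)
Mar: 31 days, starts Sat → 5 of Sat, Sun, Mon
Apr: 30 days, starts Tue → 5 of Tue, Wed
May: 31 days, starts Thu → 5 of Thu, Fri, Sat ✓
Jun: 30 days, starts Sun → 5 of Sun, Mon
Jul: 31 days, starts Tue → 5 of Tue, Wed, Thu ✓
Aug: 31 days, starts Fri → 5 of Fri, Sat, Sun
Sep: 30 days, starts Mon → 5 of Mon, Tue
Oct: 31 days, starts Wed → 5 of Wed, Thu, Fri ✓
Nov: 30 days, starts Sat → 5 of Sat, Sun
Dec: 31 days, starts Mon → 5 of Mon, Tue, Wed
Months with five Thursdays: Jan, May, Jul, Oct.

4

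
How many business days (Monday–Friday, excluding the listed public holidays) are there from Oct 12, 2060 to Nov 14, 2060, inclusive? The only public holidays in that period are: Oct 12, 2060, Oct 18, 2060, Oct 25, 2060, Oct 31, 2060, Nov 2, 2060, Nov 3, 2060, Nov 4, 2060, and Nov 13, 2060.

18 business days

Oct 12, 2060 is a Tuesday.
The range spans 34 days (inclusive of both endpoints).
34 = 7 × 4 + 6, so there are 4 full weeks plus 6 extra days.
Each full week contributes 5 weekdays (Mon–Fri): 4 × 5 = 20.
The 6 extra days are Tue, Wed, Thu, Fri, Sat, Sun — 4 of them qualify.
Total: 20 + 4 = 24.
Holidays: Oct 12, 2060 (Tue); Oct 18, 2060 (Mon); Oct 25, 2060 (Mon); Oct 31, 2060 (Sun); Nov 2, 2060 (Tue); Nov 3, 2060 (Wed); Nov 4, 2060 (Thu); Nov 13, 2060 (Sat).
6 of the 8 holidays fall on weekdays; the rest are weekends and were already excluded.
Business days: 24 − 6 = 18.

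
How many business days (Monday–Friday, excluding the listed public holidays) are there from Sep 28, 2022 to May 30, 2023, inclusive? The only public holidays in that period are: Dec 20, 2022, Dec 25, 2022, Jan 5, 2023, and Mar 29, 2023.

172

Sep 28, 2022 is a Wednesday.
From Sep 28, 2022 to May 30, 2023 is 245 days inclusive.
245 = 7 × 35, so the span is exactly 35 full weeks.
Each full week contributes 5 weekdays (Mon–Fri): 35 × 5 = 175.
Holidays: Dec 20, 2022 (Tue); Dec 25, 2022 (Sun); Jan 5, 2023 (Thu); Mar 29, 2023 (Wed).
3 of the 4 holidays fall on weekdays; the rest are weekends and were already excluded.
Business days: 175 − 3 = 172.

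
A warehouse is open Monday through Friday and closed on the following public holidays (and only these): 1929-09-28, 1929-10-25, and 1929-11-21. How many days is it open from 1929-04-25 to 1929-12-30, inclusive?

1929-04-25 is a Thursday.
That's 250 days from start to end, counting both.
250 = 7 × 35 + 5, so there are 35 full weeks plus 5 extra days.
Each full week contributes 5 weekdays (Mon–Fri): 35 × 5 = 175.
The 5 extra days are Thu, Fri, Sat, Sun, Mon — 3 of them qualify.
Total: 175 + 3 = 178.
Holidays: 1929-09-28 (Sat); 1929-10-25 (Fri); 1929-11-21 (Thu).
2 of the 3 holidays fall on weekdays; the rest are weekends and were already excluded.
Business days: 178 − 2 = 176.

176 business days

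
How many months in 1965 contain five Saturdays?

4

A month has five Saturdays exactly when Saturday falls within its first (length − 28) days.
Jan: 31 days, starts Fri → 5 of Fri, Sat, Sun ✓
Feb: 28 days, starts Mon → 5 of (none)
Mar: 31 days, starts Mon → 5 of Mon, Tue, Wed
Apr: 30 days, starts Thu → 5 of Thu, Fri
May: 31 days, starts Sat → 5 of Sat, Sun, Mon ✓
Jun: 30 days, starts Tue → 5 of Tue, Wed
Jul: 31 days, starts Thu → 5 of Thu, Fri, Sat ✓
Aug: 31 days, starts Sun → 5 of Sun, Mon, Tue
Sep: 30 days, starts Wed → 5 of Wed, Thu
Oct: 31 days, starts Fri → 5 of Fri, Sat, Sun ✓
Nov: 30 days, starts Mon → 5 of Mon, Tue
Dec: 31 days, starts Wed → 5 of Wed, Thu, Fri
Months with five Saturdays: Jan, May, Jul, Oct.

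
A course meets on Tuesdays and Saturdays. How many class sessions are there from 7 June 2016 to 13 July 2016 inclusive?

11

7 June 2016 is a Tuesday.
That's 37 days from start to end, counting both.
37 = 7 × 5 + 2, so there are 5 full weeks plus 2 extra days.
Each full week contributes 2 days from the set (Tue, Sat): 5 × 2 = 10.
The 2 extra days are Tuesday, Wednesday — 1 of them qualifies.
Total: 10 + 1 = 11.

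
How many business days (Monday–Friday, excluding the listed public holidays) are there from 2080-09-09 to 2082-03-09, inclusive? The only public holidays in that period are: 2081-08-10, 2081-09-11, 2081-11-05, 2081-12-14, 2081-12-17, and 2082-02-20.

387 business days

2080-09-09 is a Monday.
That's 547 days from start to end, counting both.
547 = 7 × 78 + 1, so there are 78 full weeks plus 1 extra day.
Each full week contributes 5 weekdays (Mon–Fri): 78 × 5 = 390.
The 1 extra day is Monday — 1 of them qualifies.
Total: 390 + 1 = 391.
Holidays: 2081-08-10 (Sun); 2081-09-11 (Thu); 2081-11-05 (Wed); 2081-12-14 (Sun); 2081-12-17 (Wed); 2082-02-20 (Fri).
4 of the 6 holidays fall on weekdays; the rest are weekends and were already excluded.
Business days: 391 − 4 = 387.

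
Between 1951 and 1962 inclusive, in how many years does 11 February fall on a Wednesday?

2

Day of week of February 11 in each year:
1951: Sun, 1952: Mon, 1953: Wed ✓, 1954: Thu, 1955: Fri, 1956: Sat, 1957: Mon, 1958: Tue, 1959: Wed ✓, 1960: Thu, 1961: Sat, 1962: Sun
Wednesdays: 1953, 1959.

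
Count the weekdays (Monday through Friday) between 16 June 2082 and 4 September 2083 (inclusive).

16 June 2082 is a Tuesday.
The range spans 446 days (inclusive of both endpoints).
446 = 7 × 63 + 5, so there are 63 full weeks plus 5 extra days.
Each full week contributes 5 weekdays (Mon–Fri): 63 × 5 = 315.
The 5 extra days are Tue, Wed, Thu, Fri, Sat — 4 of them qualify.
Total: 315 + 4 = 319.

319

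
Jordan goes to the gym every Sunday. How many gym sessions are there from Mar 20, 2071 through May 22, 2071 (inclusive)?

9 Sundays

Mar 20, 2071 is a Friday.
That's 64 days from start to end, counting both.
64 = 7 × 9 + 1, so there are 9 full weeks plus 1 extra day.
Each full week contributes one Sunday: 9 so far.
The 1 extra day is Friday — none qualify.
Total: 9 + 0 = 9.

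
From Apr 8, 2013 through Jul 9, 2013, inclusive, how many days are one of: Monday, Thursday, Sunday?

40

Apr 8, 2013 is a Monday.
From Apr 8, 2013 to Jul 9, 2013 is 93 days inclusive.
93 = 7 × 13 + 2, so there are 13 full weeks plus 2 extra days.
Each full week contributes 3 days from the set (Mon, Thu, Sun): 13 × 3 = 39.
The 2 extra days are Mon, Tue — 1 of them qualifies.
Total: 39 + 1 = 40.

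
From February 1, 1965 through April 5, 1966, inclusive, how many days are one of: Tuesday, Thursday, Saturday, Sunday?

February 1, 1965 is a Monday.
The range spans 429 days (inclusive of both endpoints).
429 = 7 × 61 + 2, so there are 61 full weeks plus 2 extra days.
Each full week contributes 4 days from the set (Tue, Thu, Sat, Sun): 61 × 4 = 244.
The 2 extra days are Mon, Tue — 1 of them qualifies.
Total: 244 + 1 = 245.

245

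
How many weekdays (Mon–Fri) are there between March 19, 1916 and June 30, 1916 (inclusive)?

March 19, 1916 is a Sunday.
The range spans 104 days (inclusive of both endpoints).
104 = 7 × 14 + 6, so there are 14 full weeks plus 6 extra days.
Each full week contributes 5 weekdays (Mon–Fri): 14 × 5 = 70.
The 6 extra days are Sun, Mon, Tue, Wed, Thu, Fri — 5 of them qualify.
Total: 70 + 5 = 75.

75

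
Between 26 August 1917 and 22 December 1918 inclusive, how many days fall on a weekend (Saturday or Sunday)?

139

26 August 1917 is a Sunday.
That's 484 days from start to end, counting both.
484 = 7 × 69 + 1, so there are 69 full weeks plus 1 extra day.
Each full week contributes 2 weekend days (Sat, Sun): 69 × 2 = 138.
The 1 extra day is Sun — 1 of them qualifies.
Total: 138 + 1 = 139.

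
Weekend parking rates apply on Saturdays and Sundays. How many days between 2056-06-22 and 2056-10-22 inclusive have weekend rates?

36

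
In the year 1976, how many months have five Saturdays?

A month has five Saturdays exactly when Saturday falls within its first (length − 28) days.
Jan: 31 days, starts Thu → 5 of Thu, Fri, Sat ✓
Feb: 29 days, starts Sun → 5 of Sun
Mar: 31 days, starts Mon → 5 of Mon, Tue, Wed
Apr: 30 days, starts Thu → 5 of Thu, Fri
May: 31 days, starts Sat → 5 of Sat, Sun, Mon ✓
Jun: 30 days, starts Tue → 5 of Tue, Wed
Jul: 31 days, starts Thu → 5 of Thu, Fri, Sat ✓
Aug: 31 days, starts Sun → 5 of Sun, Mon, Tue
Sep: 30 days, starts Wed → 5 of Wed, Thu
Oct: 31 days, starts Fri → 5 of Fri, Sat, Sun ✓
Nov: 30 days, starts Mon → 5 of Mon, Tue
Dec: 31 days, starts Wed → 5 of Wed, Thu, Fri
Months with five Saturdays: Jan, May, Jul, Oct.

4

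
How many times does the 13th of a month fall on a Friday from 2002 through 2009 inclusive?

Friday-the-13ths by year:
2002: Sep, Dec
2003: Jun
2004: Feb, Aug
2005: May
2006: Jan, Oct
2007: Apr, Jul
2008: Jun
2009: Feb, Mar, Nov

14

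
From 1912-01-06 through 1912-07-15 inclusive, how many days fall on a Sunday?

1912-01-06 is a Saturday.
The range spans 192 days (inclusive of both endpoints).
192 = 7 × 27 + 3, so there are 27 full weeks plus 3 extra days.
Each full week contributes one Sunday: 27 so far.
The 3 extra days are Saturday, Sunday, Monday — 1 of them qualifies.
Total: 27 + 1 = 28.

28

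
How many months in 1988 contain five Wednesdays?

A month has five Wednesdays exactly when Wednesday falls within its first (length − 28) days.
Jan: 31 days, starts Fri → 5 of Fri, Sat, Sun
Feb: 29 days, starts Mon → 5 of Mon
Mar: 31 days, starts Tue → 5 of Tue, Wed, Thu ✓
Apr: 30 days, starts Fri → 5 of Fri, Sat
May: 31 days, starts Sun → 5 of Sun, Mon, Tue
Jun: 30 days, starts Wed → 5 of Wed, Thu ✓
Jul: 31 days, starts Fri → 5 of Fri, Sat, Sun
Aug: 31 days, starts Mon → 5 of Mon, Tue, Wed ✓
Sep: 30 days, starts Thu → 5 of Thu, Fri
Oct: 31 days, starts Sat → 5 of Sat, Sun, Mon
Nov: 30 days, starts Tue → 5 of Tue, Wed ✓
Dec: 31 days, starts Thu → 5 of Thu, Fri, Sat
Months with five Wednesdays: Mar, Jun, Aug, Nov.

4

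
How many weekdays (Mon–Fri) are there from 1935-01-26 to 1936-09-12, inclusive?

425

1935-01-26 is a Saturday.
The range spans 596 days (inclusive of both endpoints).
596 = 7 × 85 + 1, so there are 85 full weeks plus 1 extra day.
Each full week contributes 5 weekdays (Mon–Fri): 85 × 5 = 425.
The 1 extra day is Saturday — none qualify.
Total: 425 + 0 = 425.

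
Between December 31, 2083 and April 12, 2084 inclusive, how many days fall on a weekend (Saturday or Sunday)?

December 31, 2083 is a Friday.
The range spans 104 days (inclusive of both endpoints).
104 = 7 × 14 + 6, so there are 14 full weeks plus 6 extra days.
Each full week contributes 2 weekend days (Sat, Sun): 14 × 2 = 28.
The 6 extra days are Friday, Saturday, Sunday, Monday, Tuesday, Wednesday — 2 of them qualify.
Total: 28 + 2 = 30.

30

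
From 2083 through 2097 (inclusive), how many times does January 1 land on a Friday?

2

Day of week of January 1 in each year:
2083: Fri ✓, 2084: Sat, 2085: Mon, 2086: Tue, 2087: Wed, 2088: Thu, 2089: Sat, 2090: Sun, 2091: Mon, 2092: Tue, 2093: Thu, 2094: Fri ✓, 2095: Sat, 2096: Sun, 2097: Tue
Fridays: 2083, 2094.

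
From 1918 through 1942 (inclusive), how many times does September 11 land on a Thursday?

4

Day of week of September 11 in each year:
1918: Wed, 1919: Thu ✓, 1920: Sat, 1921: Sun, 1922: Mon, 1923: Tue, 1924: Thu ✓, 1925: Fri, 1926: Sat, 1927: Sun, 1928: Tue, 1929: Wed, 1930: Thu ✓, 1931: Fri, 1932: Sun, 1933: Mon, 1934: Tue, 1935: Wed, 1936: Fri, 1937: Sat, 1938: Sun, 1939: Mon, 1940: Wed, 1941: Thu ✓, 1942: Fri
Thursdays: 1919, 1924, 1930, 1941.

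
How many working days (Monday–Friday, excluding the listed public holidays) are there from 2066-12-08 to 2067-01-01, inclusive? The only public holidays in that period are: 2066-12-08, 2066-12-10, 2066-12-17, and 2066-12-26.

15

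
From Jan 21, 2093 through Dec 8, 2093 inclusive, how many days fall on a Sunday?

Jan 21, 2093 is a Wednesday.
From Jan 21, 2093 to Dec 8, 2093 is 322 days inclusive.
322 = 7 × 46, so the span is exactly 46 full weeks.
Each full week contributes one Sunday: 46 so far.
Total: 46.

46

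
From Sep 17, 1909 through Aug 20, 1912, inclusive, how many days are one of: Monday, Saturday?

306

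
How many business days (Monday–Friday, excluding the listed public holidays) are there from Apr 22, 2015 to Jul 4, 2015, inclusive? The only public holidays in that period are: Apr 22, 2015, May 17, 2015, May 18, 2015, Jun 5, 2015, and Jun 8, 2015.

Apr 22, 2015 is a Wednesday.
From Apr 22, 2015 to Jul 4, 2015 is 74 days inclusive.
74 = 7 × 10 + 4, so there are 10 full weeks plus 4 extra days.
Each full week contributes 5 weekdays (Mon–Fri): 10 × 5 = 50.
The 4 extra days are Wed, Thu, Fri, Sat — 3 of them qualify.
Total: 50 + 3 = 53.
Holidays: Apr 22, 2015 (Wed); May 17, 2015 (Sun); May 18, 2015 (Mon); Jun 5, 2015 (Fri); Jun 8, 2015 (Mon).
4 of the 5 holidays fall on weekdays; the rest are weekends and were already excluded.
Business days: 53 − 4 = 49.

49 business days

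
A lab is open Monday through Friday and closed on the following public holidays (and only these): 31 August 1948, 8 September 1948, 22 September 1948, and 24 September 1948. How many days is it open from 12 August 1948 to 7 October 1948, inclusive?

12 August 1948 is a Thursday.
That's 57 days from start to end, counting both.
57 = 7 × 8 + 1, so there are 8 full weeks plus 1 extra day.
Each full week contributes 5 weekdays (Mon–Fri): 8 × 5 = 40.
The 1 extra day is Thu — 1 of them qualifies.
Total: 40 + 1 = 41.
Holidays: 31 August 1948 (Tue); 8 September 1948 (Wed); 22 September 1948 (Wed); 24 September 1948 (Fri).
All 4 holidays fall on weekdays, so subtract 4.
Business days: 41 − 4 = 37.

37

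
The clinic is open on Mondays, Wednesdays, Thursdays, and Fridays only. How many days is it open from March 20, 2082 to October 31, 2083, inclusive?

March 20, 2082 is a Friday.
From March 20, 2082 to October 31, 2083 is 591 days inclusive.
591 = 7 × 84 + 3, so there are 84 full weeks plus 3 extra days.
Each full week contributes 4 days from the set (Mon, Wed, Thu, Fri): 84 × 4 = 336.
The 3 extra days are Fri, Sat, Sun — 1 of them qualifies.
Total: 336 + 1 = 337.

337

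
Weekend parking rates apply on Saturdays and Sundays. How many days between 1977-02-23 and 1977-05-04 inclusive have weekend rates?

1977-02-23 is a Wednesday.
That's 71 days from start to end, counting both.
71 = 7 × 10 + 1, so there are 10 full weeks plus 1 extra day.
Each full week contributes 2 weekend days (Sat, Sun): 10 × 2 = 20.
The 1 extra day is Wednesday — none qualify.
Total: 20 + 0 = 20.

20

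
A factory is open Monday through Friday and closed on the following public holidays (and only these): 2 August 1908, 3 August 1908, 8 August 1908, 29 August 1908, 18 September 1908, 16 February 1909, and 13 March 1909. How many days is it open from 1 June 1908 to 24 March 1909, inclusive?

210

1 June 1908 is a Monday.
From 1 June 1908 to 24 March 1909 is 297 days inclusive.
297 = 7 × 42 + 3, so there are 42 full weeks plus 3 extra days.
Each full week contributes 5 weekdays (Mon–Fri): 42 × 5 = 210.
The 3 extra days are Monday, Tuesday, Wednesday — 3 of them qualify.
Total: 210 + 3 = 213.
Holidays: 2 August 1908 (Sun); 3 August 1908 (Mon); 8 August 1908 (Sat); 29 August 1908 (Sat); 18 September 1908 (Fri); 16 February 1909 (Tue); 13 March 1909 (Sat).
3 of the 7 holidays fall on weekdays; the rest are weekends and were already excluded.
Business days: 213 − 3 = 210.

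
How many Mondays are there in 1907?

1907-01-01 is a Tuesday.
That's 365 days from start to end, counting both.
365 = 7 × 52 + 1, so there are 52 full weeks plus 1 extra day.
Each full week contributes one Monday: 52 so far.
The 1 extra day is Tue — none qualify.
Total: 52 + 0 = 52.

52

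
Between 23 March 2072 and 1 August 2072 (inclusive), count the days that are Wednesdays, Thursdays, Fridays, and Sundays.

76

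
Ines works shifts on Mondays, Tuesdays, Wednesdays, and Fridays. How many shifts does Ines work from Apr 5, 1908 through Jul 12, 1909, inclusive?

265

Apr 5, 1908 is a Sunday.
That's 464 days from start to end, counting both.
464 = 7 × 66 + 2, so there are 66 full weeks plus 2 extra days.
Each full week contributes 4 days from the set (Mon, Tue, Wed, Fri): 66 × 4 = 264.
The 2 extra days are Sun, Mon — 1 of them qualifies.
Total: 264 + 1 = 265.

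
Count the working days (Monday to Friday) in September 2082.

Sep 1, 2082 is a Tuesday.
The range spans 30 days (inclusive of both endpoints).
30 = 7 × 4 + 2, so there are 4 full weeks plus 2 extra days.
Each full week contributes 5 weekdays (Mon–Fri): 4 × 5 = 20.
The 2 extra days are Tuesday, Wednesday — 2 of them qualify.
Total: 20 + 2 = 22.

22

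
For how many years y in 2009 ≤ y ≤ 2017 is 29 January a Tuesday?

1

Day of week of January 29 in each year:
2009: Thu, 2010: Fri, 2011: Sat, 2012: Sun, 2013: Tue ✓, 2014: Wed, 2015: Thu, 2016: Fri, 2017: Sun
Tuesdays: 2013.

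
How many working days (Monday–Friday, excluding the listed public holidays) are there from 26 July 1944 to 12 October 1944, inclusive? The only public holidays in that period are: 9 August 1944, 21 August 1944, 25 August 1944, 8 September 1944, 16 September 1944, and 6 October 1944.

52

26 July 1944 is a Wednesday.
The range spans 79 days (inclusive of both endpoints).
79 = 7 × 11 + 2, so there are 11 full weeks plus 2 extra days.
Each full week contributes 5 weekdays (Mon–Fri): 11 × 5 = 55.
The 2 extra days are Wednesday, Thursday — 2 of them qualify.
Total: 55 + 2 = 57.
Holidays: 9 August 1944 (Wed); 21 August 1944 (Mon); 25 August 1944 (Fri); 8 September 1944 (Fri); 16 September 1944 (Sat); 6 October 1944 (Fri).
5 of the 6 holidays fall on weekdays; the rest are weekends and were already excluded.
Business days: 57 − 5 = 52.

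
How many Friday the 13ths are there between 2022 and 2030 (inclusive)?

15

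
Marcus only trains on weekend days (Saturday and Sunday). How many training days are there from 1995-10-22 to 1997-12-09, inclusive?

223

1995-10-22 is a Sunday.
That's 780 days from start to end, counting both.
780 = 7 × 111 + 3, so there are 111 full weeks plus 3 extra days.
Each full week contributes 2 weekend days (Sat, Sun): 111 × 2 = 222.
The 3 extra days are Sun, Mon, Tue — 1 of them qualifies.
Total: 222 + 1 = 223.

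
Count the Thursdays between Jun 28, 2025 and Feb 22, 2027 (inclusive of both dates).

86 Thursdays

Jun 28, 2025 is a Saturday.
That's 605 days from start to end, counting both.
605 = 7 × 86 + 3, so there are 86 full weeks plus 3 extra days.
Each full week contributes one Thursday: 86 so far.
The 3 extra days are Sat, Sun, Mon — none qualify.
Total: 86 + 0 = 86.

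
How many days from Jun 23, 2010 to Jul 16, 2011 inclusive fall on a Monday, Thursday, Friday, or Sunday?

Jun 23, 2010 is a Wednesday.
That's 389 days from start to end, counting both.
389 = 7 × 55 + 4, so there are 55 full weeks plus 4 extra days.
Each full week contributes 4 days from the set (Mon, Thu, Fri, Sun): 55 × 4 = 220.
The 4 extra days are Wed, Thu, Fri, Sat — 2 of them qualify.
Total: 220 + 2 = 222.

222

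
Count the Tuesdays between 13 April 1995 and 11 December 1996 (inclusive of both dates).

87 Tuesdays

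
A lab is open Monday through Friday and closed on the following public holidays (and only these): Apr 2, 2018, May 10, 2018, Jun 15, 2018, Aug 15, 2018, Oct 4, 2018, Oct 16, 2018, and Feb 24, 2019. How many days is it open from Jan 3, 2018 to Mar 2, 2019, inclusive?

Jan 3, 2018 is a Wednesday.
That's 424 days from start to end, counting both.
424 = 7 × 60 + 4, so there are 60 full weeks plus 4 extra days.
Each full week contributes 5 weekdays (Mon–Fri): 60 × 5 = 300.
The 4 extra days are Wed, Thu, Fri, Sat — 3 of them qualify.
Total: 300 + 3 = 303.
Holidays: Apr 2, 2018 (Mon); May 10, 2018 (Thu); Jun 15, 2018 (Fri); Aug 15, 2018 (Wed); Oct 4, 2018 (Thu); Oct 16, 2018 (Tue); Feb 24, 2019 (Sun).
6 of the 7 holidays fall on weekdays; the rest are weekends and were already excluded.
Business days: 303 − 6 = 297.

297 working days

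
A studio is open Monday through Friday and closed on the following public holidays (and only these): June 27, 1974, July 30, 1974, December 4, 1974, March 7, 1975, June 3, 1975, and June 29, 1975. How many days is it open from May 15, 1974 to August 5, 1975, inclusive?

315

May 15, 1974 is a Wednesday.
The range spans 448 days (inclusive of both endpoints).
448 = 7 × 64, so the span is exactly 64 full weeks.
Each full week contributes 5 weekdays (Mon–Fri): 64 × 5 = 320.
Holidays: June 27, 1974 (Thu); July 30, 1974 (Tue); December 4, 1974 (Wed); March 7, 1975 (Fri); June 3, 1975 (Tue); June 29, 1975 (Sun).
5 of the 6 holidays fall on weekdays; the rest are weekends and were already excluded.
Business days: 320 − 5 = 315.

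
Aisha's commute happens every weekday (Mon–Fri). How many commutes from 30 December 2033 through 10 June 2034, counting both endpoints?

30 December 2033 is a Friday.
From 30 December 2033 to 10 June 2034 is 163 days inclusive.
163 = 7 × 23 + 2, so there are 23 full weeks plus 2 extra days.
Each full week contributes 5 weekdays (Mon–Fri): 23 × 5 = 115.
The 2 extra days are Friday, Saturday — 1 of them qualifies.
Total: 115 + 1 = 116.

116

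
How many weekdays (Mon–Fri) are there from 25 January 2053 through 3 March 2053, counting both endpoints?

26 weekdays

25 January 2053 is a Saturday.
From 25 January 2053 to 3 March 2053 is 38 days inclusive.
38 = 7 × 5 + 3, so there are 5 full weeks plus 3 extra days.
Each full week contributes 5 weekdays (Mon–Fri): 5 × 5 = 25.
The 3 extra days are Saturday, Sunday, Monday — 1 of them qualifies.
Total: 25 + 1 = 26.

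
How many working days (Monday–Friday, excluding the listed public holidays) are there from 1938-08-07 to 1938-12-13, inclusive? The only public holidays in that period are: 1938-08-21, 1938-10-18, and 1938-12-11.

1938-08-07 is a Sunday.
The range spans 129 days (inclusive of both endpoints).
129 = 7 × 18 + 3, so there are 18 full weeks plus 3 extra days.
Each full week contributes 5 weekdays (Mon–Fri): 18 × 5 = 90.
The 3 extra days are Sunday, Monday, Tuesday — 2 of them qualify.
Total: 90 + 2 = 92.
Holidays: 1938-08-21 (Sun); 1938-10-18 (Tue); 1938-12-11 (Sun).
1 of the 3 holidays fall on weekdays; the rest are weekends and were already excluded.
Business days: 92 − 1 = 91.

91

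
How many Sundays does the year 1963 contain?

52

1963-01-01 is a Tuesday.
That's 365 days from start to end, counting both.
365 = 7 × 52 + 1, so there are 52 full weeks plus 1 extra day.
Each full week contributes one Sunday: 52 so far.
The 1 extra day is Tue — none qualify.
Total: 52 + 0 = 52.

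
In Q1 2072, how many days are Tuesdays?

13

2072-01-01 is a Friday.
The range spans 91 days (inclusive of both endpoints).
91 = 7 × 13, so the span is exactly 13 full weeks.
Each full week contributes one Tuesday: 13 so far.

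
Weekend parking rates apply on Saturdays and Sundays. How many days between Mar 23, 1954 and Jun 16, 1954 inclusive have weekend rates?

Mar 23, 1954 is a Tuesday.
That's 86 days from start to end, counting both.
86 = 7 × 12 + 2, so there are 12 full weeks plus 2 extra days.
Each full week contributes 2 weekend days (Sat, Sun): 12 × 2 = 24.
The 2 extra days are Tuesday, Wednesday — none qualify.
Total: 24 + 0 = 24.

24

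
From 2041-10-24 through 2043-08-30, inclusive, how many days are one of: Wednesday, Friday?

193

2041-10-24 is a Thursday.
From 2041-10-24 to 2043-08-30 is 676 days inclusive.
676 = 7 × 96 + 4, so there are 96 full weeks plus 4 extra days.
Each full week contributes 2 days from the set (Wed, Fri): 96 × 2 = 192.
The 4 extra days are Thursday, Friday, Saturday, Sunday — 1 of them qualifies.
Total: 192 + 1 = 193.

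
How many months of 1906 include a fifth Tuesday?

A month has five Tuesdays exactly when Tuesday falls within its first (length − 28) days.
Jan: 31 days, starts Mon → 5 of Mon, Tue, Wed ✓
Feb: 28 days, starts Thu → 5 of (none)
Mar: 31 days, starts Thu → 5 of Thu, Fri, Sat
Apr: 30 days, starts Sun → 5 of Sun, Mon
May: 31 days, starts Tue → 5 of Tue, Wed, Thu ✓
Jun: 30 days, starts Fri → 5 of Fri, Sat
Jul: 31 days, starts Sun → 5 of Sun, Mon, Tue ✓
Aug: 31 days, starts Wed → 5 of Wed, Thu, Fri
Sep: 30 days, starts Sat → 5 of Sat, Sun
Oct: 31 days, starts Mon → 5 of Mon, Tue, Wed ✓
Nov: 30 days, starts Thu → 5 of Thu, Fri
Dec: 31 days, starts Sat → 5 of Sat, Sun, Mon
Months with five Tuesdays: Jan, May, Jul, Oct.

4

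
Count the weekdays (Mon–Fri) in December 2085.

21 weekdays

December 1, 2085 is a Saturday.
From December 1, 2085 to December 31, 2085 is 31 days inclusive.
31 = 7 × 4 + 3, so there are 4 full weeks plus 3 extra days.
Each full week contributes 5 weekdays (Mon–Fri): 4 × 5 = 20.
The 3 extra days are Sat, Sun, Mon — 1 of them qualifies.
Total: 20 + 1 = 21.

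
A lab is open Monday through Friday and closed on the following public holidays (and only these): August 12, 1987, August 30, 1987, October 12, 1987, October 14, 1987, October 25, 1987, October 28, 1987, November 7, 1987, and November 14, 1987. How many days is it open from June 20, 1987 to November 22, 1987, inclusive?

June 20, 1987 is a Saturday.
That's 156 days from start to end, counting both.
156 = 7 × 22 + 2, so there are 22 full weeks plus 2 extra days.
Each full week contributes 5 weekdays (Mon–Fri): 22 × 5 = 110.
The 2 extra days are Saturday, Sunday — none qualify.
Total: 110 + 0 = 110.
Holidays: August 12, 1987 (Wed); August 30, 1987 (Sun); October 12, 1987 (Mon); October 14, 1987 (Wed); October 25, 1987 (Sun); October 28, 1987 (Wed); November 7, 1987 (Sat); November 14, 1987 (Sat).
4 of the 8 holidays fall on weekdays; the rest are weekends and were already excluded.
Business days: 110 − 4 = 106.

106 business days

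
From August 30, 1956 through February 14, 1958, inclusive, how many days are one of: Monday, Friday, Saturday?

August 30, 1956 is a Thursday.
From August 30, 1956 to February 14, 1958 is 534 days inclusive.
534 = 7 × 76 + 2, so there are 76 full weeks plus 2 extra days.
Each full week contributes 3 days from the set (Mon, Fri, Sat): 76 × 3 = 228.
The 2 extra days are Thursday, Friday — 1 of them qualifies.
Total: 228 + 1 = 229.

229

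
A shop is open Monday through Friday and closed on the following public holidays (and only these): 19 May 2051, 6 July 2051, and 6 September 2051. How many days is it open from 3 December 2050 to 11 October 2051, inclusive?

220

3 December 2050 is a Saturday.
From 3 December 2050 to 11 October 2051 is 313 days inclusive.
313 = 7 × 44 + 5, so there are 44 full weeks plus 5 extra days.
Each full week contributes 5 weekdays (Mon–Fri): 44 × 5 = 220.
The 5 extra days are Sat, Sun, Mon, Tue, Wed — 3 of them qualify.
Total: 220 + 3 = 223.
Holidays: 19 May 2051 (Fri); 6 July 2051 (Thu); 6 September 2051 (Wed).
All 3 holidays fall on weekdays, so subtract 3.
Business days: 223 − 3 = 220.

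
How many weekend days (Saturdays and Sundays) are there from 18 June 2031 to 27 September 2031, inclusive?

29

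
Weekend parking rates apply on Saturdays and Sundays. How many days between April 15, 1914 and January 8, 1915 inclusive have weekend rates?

April 15, 1914 is a Wednesday.
The range spans 269 days (inclusive of both endpoints).
269 = 7 × 38 + 3, so there are 38 full weeks plus 3 extra days.
Each full week contributes 2 weekend days (Sat, Sun): 38 × 2 = 76.
The 3 extra days are Wednesday, Thursday, Friday — none qualify.
Total: 76 + 0 = 76.

76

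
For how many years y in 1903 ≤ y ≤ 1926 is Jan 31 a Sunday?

4

Day of week of January 31 in each year:
1903: Sat, 1904: Sun ✓, 1905: Tue, 1906: Wed, 1907: Thu, 1908: Fri, 1909: Sun ✓, 1910: Mon, 1911: Tue, 1912: Wed, 1913: Fri, 1914: Sat, 1915: Sun ✓, 1916: Mon, 1917: Wed, 1918: Thu, 1919: Fri, 1920: Sat, 1921: Mon, 1922: Tue, 1923: Wed, 1924: Thu, 1925: Sat, 1926: Sun ✓
Sundays: 1904, 1909, 1915, 1926.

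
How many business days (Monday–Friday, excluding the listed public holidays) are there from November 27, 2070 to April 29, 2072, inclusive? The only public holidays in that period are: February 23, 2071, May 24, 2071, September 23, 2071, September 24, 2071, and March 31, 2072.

368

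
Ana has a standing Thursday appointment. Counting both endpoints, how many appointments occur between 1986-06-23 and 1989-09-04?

1986-06-23 is a Monday.
From 1986-06-23 to 1989-09-04 is 1170 days inclusive.
1170 = 7 × 167 + 1, so there are 167 full weeks plus 1 extra day.
Each full week contributes one Thursday: 167 so far.
The 1 extra day is Monday — none qualify.
Total: 167 + 0 = 167.

167 Thursdays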